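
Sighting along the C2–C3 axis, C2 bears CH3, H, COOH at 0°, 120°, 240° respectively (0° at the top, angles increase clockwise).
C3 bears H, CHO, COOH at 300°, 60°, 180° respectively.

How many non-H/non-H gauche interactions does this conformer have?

Non-H gauche pairs: CH3(0°)/CHO(60°); COOH(240°)/COOH(180°) — 2 interactions.

2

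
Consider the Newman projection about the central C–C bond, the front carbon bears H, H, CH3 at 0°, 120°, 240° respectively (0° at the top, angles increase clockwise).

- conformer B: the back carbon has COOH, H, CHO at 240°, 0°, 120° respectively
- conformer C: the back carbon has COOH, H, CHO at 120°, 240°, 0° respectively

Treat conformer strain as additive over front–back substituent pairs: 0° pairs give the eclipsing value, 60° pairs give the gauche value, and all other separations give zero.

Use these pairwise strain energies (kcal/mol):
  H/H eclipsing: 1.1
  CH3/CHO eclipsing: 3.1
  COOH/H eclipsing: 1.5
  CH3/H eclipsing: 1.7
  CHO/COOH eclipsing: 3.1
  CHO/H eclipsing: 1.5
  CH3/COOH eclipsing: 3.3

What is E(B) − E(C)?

B (eclipsed): H(0°)/H(0°) eclipsed 1.1; H(120°)/CHO(120°) eclipsed 1.5; CH3(240°)/COOH(240°) eclipsed 3.3 → 5.9 kcal/mol.
C (eclipsed): H(0°)/CHO(0°) eclipsed 1.5; H(120°)/COOH(120°) eclipsed 1.5; CH3(240°)/H(240°) eclipsed 1.7 → 4.7 kcal/mol.
E(B) − E(C) = 5.9 − 4.7 = +1.2 kcal/mol.

+1.2 kcal/mol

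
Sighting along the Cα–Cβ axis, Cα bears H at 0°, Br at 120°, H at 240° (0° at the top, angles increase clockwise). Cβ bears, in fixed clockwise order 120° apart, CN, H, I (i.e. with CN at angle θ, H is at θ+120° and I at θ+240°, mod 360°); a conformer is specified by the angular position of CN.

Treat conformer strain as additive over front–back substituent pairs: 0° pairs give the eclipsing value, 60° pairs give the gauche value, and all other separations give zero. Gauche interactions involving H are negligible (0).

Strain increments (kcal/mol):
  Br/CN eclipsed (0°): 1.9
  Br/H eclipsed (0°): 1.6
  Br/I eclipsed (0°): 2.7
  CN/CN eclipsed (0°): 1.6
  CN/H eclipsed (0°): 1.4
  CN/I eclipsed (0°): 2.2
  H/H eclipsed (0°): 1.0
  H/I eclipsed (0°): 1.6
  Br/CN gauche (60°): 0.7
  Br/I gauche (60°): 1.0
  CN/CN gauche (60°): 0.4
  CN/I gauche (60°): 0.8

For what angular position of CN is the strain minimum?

CN at 0° (eclipsed): H–CN eclipsed, Br–H eclipsed, H–I eclipsed; 1.4 + 1.6 + 1.6 = 4.6 kcal/mol.
CN at 60° (staggered): Br–CN gauche; 0.7 = 0.7 kcal/mol.
CN at 120° (eclipsed): H–I eclipsed, Br–CN eclipsed, H–H eclipsed; 1.6 + 1.9 + 1.0 = 4.5 kcal/mol.
CN at 180° (staggered): Br–CN gauche, Br–I gauche; 0.7 + 1.0 = 1.7 kcal/mol.
CN at 240° (eclipsed): H–H eclipsed, Br–I eclipsed, H–CN eclipsed; 1.0 + 2.7 + 1.4 = 5.1 kcal/mol.
CN at 300° (staggered): Br–I gauche; 1.0 = 1.0 kcal/mol.
The minimum (0.7 kcal/mol) occurs with CN at 60°.

60°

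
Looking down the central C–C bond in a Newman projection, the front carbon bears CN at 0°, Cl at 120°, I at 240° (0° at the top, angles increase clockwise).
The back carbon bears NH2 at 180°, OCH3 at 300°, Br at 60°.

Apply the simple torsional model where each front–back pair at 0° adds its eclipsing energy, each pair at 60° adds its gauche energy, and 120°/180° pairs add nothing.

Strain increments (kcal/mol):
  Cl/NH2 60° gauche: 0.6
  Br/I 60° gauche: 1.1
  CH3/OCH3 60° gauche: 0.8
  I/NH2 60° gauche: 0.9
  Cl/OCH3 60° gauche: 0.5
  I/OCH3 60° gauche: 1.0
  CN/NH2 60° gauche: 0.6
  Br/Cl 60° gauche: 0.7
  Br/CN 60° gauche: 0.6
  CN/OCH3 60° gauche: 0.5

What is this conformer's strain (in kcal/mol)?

4.3 kcal/mol

This conformer (staggered): CN–OCH3 gauche, CN–Br gauche, Cl–NH2 gauche, Cl–Br gauche, I–NH2 gauche, I–OCH3 gauche; 0.5 + 0.6 + 0.6 + 0.7 + 0.9 + 1.0 = 4.3 kcal/mol.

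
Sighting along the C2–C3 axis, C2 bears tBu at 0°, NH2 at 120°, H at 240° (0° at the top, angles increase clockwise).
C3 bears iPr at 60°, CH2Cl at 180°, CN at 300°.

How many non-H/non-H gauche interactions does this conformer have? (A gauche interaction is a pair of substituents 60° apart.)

Non-H gauche pairs: tBu(0°)/iPr(60°); tBu(0°)/CN(300°); NH2(120°)/iPr(60°); NH2(120°)/CH2Cl(180°) — 4 interactions.

4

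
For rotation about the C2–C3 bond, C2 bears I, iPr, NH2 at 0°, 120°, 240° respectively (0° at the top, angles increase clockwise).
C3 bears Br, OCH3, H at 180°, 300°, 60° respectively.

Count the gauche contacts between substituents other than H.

Non-H gauche pairs: I(0°)/OCH3(300°); iPr(120°)/Br(180°); NH2(240°)/Br(180°); NH2(240°)/OCH3(300°) — 4 interactions.

4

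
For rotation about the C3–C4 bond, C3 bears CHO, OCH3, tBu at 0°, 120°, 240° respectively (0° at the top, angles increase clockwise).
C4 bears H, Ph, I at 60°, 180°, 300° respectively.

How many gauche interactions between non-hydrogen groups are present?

4

Non-H gauche pairs: CHO(0°)/I(300°); OCH3(120°)/Ph(180°); tBu(240°)/Ph(180°); tBu(240°)/I(300°) — 4 interactions.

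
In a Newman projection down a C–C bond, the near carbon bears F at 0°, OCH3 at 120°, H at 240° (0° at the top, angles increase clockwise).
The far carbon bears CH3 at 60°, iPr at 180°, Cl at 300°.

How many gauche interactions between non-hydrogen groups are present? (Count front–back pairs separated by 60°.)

Non-H gauche pairs: F(0°)/CH3(60°); F(0°)/Cl(300°); OCH3(120°)/CH3(60°); OCH3(120°)/iPr(180°) — 4 interactions.

4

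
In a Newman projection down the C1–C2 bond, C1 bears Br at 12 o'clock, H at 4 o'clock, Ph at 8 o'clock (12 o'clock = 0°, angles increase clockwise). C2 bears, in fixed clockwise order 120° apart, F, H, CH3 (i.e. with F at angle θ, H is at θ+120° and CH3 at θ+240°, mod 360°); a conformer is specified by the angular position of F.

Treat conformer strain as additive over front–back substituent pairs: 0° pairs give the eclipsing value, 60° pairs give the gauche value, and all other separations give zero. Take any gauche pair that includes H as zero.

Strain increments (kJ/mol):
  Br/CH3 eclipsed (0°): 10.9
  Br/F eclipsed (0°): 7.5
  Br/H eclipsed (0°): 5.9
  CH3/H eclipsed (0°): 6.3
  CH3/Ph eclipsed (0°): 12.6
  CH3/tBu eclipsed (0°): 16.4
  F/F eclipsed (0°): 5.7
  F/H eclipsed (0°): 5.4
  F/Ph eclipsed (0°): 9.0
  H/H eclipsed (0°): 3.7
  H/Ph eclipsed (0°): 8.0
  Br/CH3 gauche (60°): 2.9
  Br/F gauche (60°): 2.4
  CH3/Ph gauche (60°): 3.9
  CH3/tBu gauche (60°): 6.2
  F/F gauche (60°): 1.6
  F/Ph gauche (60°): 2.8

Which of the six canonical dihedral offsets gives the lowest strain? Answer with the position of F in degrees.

180°

F at 0° (eclipsed): Br(0°)/F(0°) eclipsed 7.5; H(120°)/H(120°) eclipsed 3.7; Ph(240°)/CH3(240°) eclipsed 12.6 → 23.8 kJ/mol.
F at 60° (staggered): Br(0°)/F(60°) gauche 2.4; Br(0°)/CH3(300°) gauche 2.9; Ph(240°)/CH3(300°) gauche 3.9 → 9.2 kJ/mol.
F at 120° (eclipsed): Br(0°)/CH3(0°) eclipsed 10.9; H(120°)/F(120°) eclipsed 5.4; Ph(240°)/H(240°) eclipsed 8.0 → 24.3 kJ/mol.
F at 180° (staggered): Br(0°)/CH3(60°) gauche 2.9; Ph(240°)/F(180°) gauche 2.8 → 5.7 kJ/mol.
F at 240° (eclipsed): Br(0°)/H(0°) eclipsed 5.9; H(120°)/CH3(120°) eclipsed 6.3; Ph(240°)/F(240°) eclipsed 9.0 → 21.2 kJ/mol.
F at 300° (staggered): Br(0°)/F(300°) gauche 2.4; Ph(240°)/F(300°) gauche 2.8; Ph(240°)/CH3(180°) gauche 3.9 → 9.1 kJ/mol.
The minimum (5.7 kJ/mol) occurs with F at 180°.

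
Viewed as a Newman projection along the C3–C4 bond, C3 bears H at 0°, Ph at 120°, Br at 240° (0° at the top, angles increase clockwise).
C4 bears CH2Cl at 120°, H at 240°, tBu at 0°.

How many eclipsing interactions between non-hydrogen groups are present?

Non-H eclipsing pairs: Ph(120°)/CH2Cl(120°) — 1 interaction.

1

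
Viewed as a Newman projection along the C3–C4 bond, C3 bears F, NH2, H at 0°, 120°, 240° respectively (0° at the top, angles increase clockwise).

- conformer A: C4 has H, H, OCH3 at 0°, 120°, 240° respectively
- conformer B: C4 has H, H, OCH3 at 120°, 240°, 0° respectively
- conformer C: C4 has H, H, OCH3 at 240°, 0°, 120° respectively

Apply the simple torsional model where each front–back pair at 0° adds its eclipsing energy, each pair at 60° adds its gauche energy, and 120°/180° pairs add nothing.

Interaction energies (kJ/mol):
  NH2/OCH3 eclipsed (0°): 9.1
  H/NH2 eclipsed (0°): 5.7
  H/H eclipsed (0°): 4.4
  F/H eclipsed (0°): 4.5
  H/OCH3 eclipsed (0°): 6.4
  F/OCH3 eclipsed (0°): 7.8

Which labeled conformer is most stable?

A is eclipsed. F at 0° is eclipsed with H at 0° (4.5); NH2 at 120° is eclipsed with H at 120° (5.7); H at 240° is eclipsed with OCH3 at 240° (6.4). Total 16.6 kJ/mol.
B is eclipsed. F at 0° is eclipsed with OCH3 at 0° (7.8); NH2 at 120° is eclipsed with H at 120° (5.7); H at 240° is eclipsed with H at 240° (4.4). Total 17.9 kJ/mol.
C is eclipsed. F at 0° is eclipsed with H at 0° (4.5); NH2 at 120° is eclipsed with OCH3 at 120° (9.1); H at 240° is eclipsed with H at 240° (4.4). Total 18.0 kJ/mol.
A has the lowest total (16.6 kJ/mol).

A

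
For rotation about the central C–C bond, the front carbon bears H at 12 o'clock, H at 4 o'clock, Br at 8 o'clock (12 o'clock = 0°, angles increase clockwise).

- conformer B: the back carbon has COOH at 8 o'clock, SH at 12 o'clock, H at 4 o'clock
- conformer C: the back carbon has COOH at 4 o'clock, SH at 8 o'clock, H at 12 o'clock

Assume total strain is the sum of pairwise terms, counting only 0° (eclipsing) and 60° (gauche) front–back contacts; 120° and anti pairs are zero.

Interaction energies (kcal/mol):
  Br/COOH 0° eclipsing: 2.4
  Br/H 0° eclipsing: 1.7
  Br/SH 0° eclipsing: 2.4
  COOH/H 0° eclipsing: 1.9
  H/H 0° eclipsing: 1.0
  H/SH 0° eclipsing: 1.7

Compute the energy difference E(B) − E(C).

B (eclipsed): H–SH eclipsed, H–H eclipsed, Br–COOH eclipsed; 1.7 + 1.0 + 2.4 = 5.1 kcal/mol.
C (eclipsed): H–H eclipsed, H–COOH eclipsed, Br–SH eclipsed; 1.0 + 1.9 + 2.4 = 5.3 kcal/mol.
E(B) − E(C) = 5.1 − 5.3 = -0.2 kcal/mol.

-0.2 kcal/mol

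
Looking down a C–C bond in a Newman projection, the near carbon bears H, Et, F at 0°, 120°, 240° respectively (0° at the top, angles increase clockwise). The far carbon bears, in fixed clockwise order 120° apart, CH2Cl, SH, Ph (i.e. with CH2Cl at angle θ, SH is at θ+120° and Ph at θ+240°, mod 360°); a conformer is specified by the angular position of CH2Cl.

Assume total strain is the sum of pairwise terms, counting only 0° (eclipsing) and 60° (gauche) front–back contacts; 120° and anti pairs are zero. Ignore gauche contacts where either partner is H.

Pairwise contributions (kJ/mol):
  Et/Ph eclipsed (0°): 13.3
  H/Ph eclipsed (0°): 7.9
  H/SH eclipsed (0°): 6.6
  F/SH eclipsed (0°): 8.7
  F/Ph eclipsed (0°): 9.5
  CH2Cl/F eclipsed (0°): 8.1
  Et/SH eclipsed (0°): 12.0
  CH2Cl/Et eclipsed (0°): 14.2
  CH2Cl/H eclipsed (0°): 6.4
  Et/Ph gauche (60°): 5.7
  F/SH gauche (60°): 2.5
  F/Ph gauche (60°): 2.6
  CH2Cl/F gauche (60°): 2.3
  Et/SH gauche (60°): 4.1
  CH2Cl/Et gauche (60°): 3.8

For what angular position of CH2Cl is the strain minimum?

60°

CH2Cl at 0° (eclipsed): H–CH2Cl eclipsed, Et–SH eclipsed, F–Ph eclipsed; 6.4 + 12.0 + 9.5 = 27.9 kJ/mol.
CH2Cl at 60° (staggered): Et–CH2Cl gauche, Et–SH gauche, F–SH gauche, F–Ph gauche; 3.8 + 4.1 + 2.5 + 2.6 = 13.0 kJ/mol.
CH2Cl at 120° (eclipsed): H–Ph eclipsed, Et–CH2Cl eclipsed, F–SH eclipsed; 7.9 + 14.2 + 8.7 = 30.8 kJ/mol.
CH2Cl at 180° (staggered): Et–CH2Cl gauche, Et–Ph gauche, F–CH2Cl gauche, F–SH gauche; 3.8 + 5.7 + 2.3 + 2.5 = 14.3 kJ/mol.
CH2Cl at 240° (eclipsed): H–SH eclipsed, Et–Ph eclipsed, F–CH2Cl eclipsed; 6.6 + 13.3 + 8.1 = 28.0 kJ/mol.
CH2Cl at 300° (staggered): Et–SH gauche, Et–Ph gauche, F–CH2Cl gauche, F–Ph gauche; 4.1 + 5.7 + 2.3 + 2.6 = 14.7 kJ/mol.
The minimum (13.0 kJ/mol) occurs with CH2Cl at 60°.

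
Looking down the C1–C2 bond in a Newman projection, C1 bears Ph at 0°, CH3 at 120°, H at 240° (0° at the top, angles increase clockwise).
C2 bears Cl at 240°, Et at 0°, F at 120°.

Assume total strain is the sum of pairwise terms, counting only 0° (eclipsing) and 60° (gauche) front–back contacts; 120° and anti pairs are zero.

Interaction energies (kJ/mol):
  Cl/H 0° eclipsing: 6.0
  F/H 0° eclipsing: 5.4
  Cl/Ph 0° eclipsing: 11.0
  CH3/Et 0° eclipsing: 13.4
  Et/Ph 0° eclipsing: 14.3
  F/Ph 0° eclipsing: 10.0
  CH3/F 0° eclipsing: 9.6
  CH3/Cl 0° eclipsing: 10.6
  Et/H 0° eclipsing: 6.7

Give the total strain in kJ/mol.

This conformer (eclipsed): Ph–Et eclipsed, CH3–F eclipsed, H–Cl eclipsed; 14.3 + 9.6 + 6.0 = 29.9 kJ/mol.

29.9 kJ/mol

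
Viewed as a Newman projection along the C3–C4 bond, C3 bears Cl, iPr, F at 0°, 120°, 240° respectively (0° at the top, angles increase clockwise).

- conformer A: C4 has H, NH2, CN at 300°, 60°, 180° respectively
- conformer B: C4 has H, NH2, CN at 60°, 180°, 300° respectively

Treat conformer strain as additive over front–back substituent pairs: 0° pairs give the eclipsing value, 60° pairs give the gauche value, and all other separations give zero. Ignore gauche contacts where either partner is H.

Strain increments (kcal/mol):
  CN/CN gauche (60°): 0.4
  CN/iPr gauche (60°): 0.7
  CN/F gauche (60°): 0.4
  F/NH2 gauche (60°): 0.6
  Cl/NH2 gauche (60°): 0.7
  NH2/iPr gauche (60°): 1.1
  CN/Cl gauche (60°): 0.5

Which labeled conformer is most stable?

A (staggered): Cl(0°)/NH2(60°) gauche 0.7; iPr(120°)/NH2(60°) gauche 1.1; iPr(120°)/CN(180°) gauche 0.7; F(240°)/CN(180°) gauche 0.4 → 2.9 kcal/mol.
B (staggered): Cl(0°)/CN(300°) gauche 0.5; iPr(120°)/NH2(180°) gauche 1.1; F(240°)/NH2(180°) gauche 0.6; F(240°)/CN(300°) gauche 0.4 → 2.6 kcal/mol.
B has the lowest total (2.6 kcal/mol).

B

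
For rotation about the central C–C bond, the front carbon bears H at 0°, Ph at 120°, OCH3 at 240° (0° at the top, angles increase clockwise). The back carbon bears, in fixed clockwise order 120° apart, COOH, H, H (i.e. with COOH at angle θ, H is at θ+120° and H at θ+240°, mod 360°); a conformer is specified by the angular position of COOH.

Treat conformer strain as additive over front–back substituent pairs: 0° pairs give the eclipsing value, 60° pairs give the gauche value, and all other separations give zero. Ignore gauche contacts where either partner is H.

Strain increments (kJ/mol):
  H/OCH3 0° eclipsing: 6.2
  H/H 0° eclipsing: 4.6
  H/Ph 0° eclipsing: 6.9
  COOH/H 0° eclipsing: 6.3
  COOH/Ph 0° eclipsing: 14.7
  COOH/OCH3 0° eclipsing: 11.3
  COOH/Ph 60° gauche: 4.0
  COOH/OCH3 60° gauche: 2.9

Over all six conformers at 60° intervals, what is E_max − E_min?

COOH at 0° is eclipsed. H at 0° is eclipsed with COOH at 0° (6.3); Ph at 120° is eclipsed with H at 120° (6.9); OCH3 at 240° is eclipsed with H at 240° (6.2). Total 19.4 kJ/mol.
COOH at 60° is staggered. Ph at 120° is gauche with COOH at 60° (4.0). Total 4.0 kJ/mol.
COOH at 120° is eclipsed. H at 0° is eclipsed with H at 0° (4.6); Ph at 120° is eclipsed with COOH at 120° (14.7); OCH3 at 240° is eclipsed with H at 240° (6.2). Total 25.5 kJ/mol.
COOH at 180° is staggered. Ph at 120° is gauche with COOH at 180° (4.0); OCH3 at 240° is gauche with COOH at 180° (2.9). Total 6.9 kJ/mol.
COOH at 240° is eclipsed. H at 0° is eclipsed with H at 0° (4.6); Ph at 120° is eclipsed with H at 120° (6.9); OCH3 at 240° is eclipsed with COOH at 240° (11.3). Total 22.8 kJ/mol.
COOH at 300° is staggered. OCH3 at 240° is gauche with COOH at 300° (2.9). Total 2.9 kJ/mol.
Max at 120° (25.5 kJ/mol), min at 300° (2.9 kJ/mol); barrier = 22.6 kJ/mol.

22.6 kJ/mol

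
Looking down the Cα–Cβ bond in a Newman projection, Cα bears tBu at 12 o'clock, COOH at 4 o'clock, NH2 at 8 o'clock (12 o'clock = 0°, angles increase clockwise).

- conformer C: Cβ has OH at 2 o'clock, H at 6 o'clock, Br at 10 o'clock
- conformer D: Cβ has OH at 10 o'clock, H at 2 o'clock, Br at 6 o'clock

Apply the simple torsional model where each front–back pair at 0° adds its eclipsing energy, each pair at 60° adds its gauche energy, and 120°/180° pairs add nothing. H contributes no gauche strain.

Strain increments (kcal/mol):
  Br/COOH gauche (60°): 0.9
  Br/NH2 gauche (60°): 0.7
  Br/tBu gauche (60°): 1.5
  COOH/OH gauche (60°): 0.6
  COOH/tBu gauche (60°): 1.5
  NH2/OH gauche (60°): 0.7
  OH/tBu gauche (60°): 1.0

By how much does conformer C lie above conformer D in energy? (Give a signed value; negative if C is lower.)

C is staggered. tBu at 0° is gauche with OH at 60° (1.0); tBu at 0° is gauche with Br at 300° (1.5); COOH at 120° is gauche with OH at 60° (0.6); NH2 at 240° is gauche with Br at 300° (0.7). Total 3.8 kcal/mol.
D is staggered. tBu at 0° is gauche with OH at 300° (1.0); COOH at 120° is gauche with Br at 180° (0.9); NH2 at 240° is gauche with OH at 300° (0.7); NH2 at 240° is gauche with Br at 180° (0.7). Total 3.3 kcal/mol.
E(C) − E(D) = 3.8 − 3.3 = +0.5 kcal/mol.

+0.5 kcal/mol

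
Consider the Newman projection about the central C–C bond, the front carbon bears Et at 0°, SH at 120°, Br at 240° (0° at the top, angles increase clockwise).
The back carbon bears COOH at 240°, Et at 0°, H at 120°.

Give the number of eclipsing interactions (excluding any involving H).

2

Non-H eclipsing pairs: Et(0°)/Et(0°); Br(240°)/COOH(240°) — 2 interactions.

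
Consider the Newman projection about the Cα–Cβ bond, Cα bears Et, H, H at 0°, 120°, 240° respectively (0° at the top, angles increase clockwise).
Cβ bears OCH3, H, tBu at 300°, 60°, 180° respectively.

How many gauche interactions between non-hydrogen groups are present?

1

Non-H gauche pairs: Et(0°)/OCH3(300°) — 1 interaction.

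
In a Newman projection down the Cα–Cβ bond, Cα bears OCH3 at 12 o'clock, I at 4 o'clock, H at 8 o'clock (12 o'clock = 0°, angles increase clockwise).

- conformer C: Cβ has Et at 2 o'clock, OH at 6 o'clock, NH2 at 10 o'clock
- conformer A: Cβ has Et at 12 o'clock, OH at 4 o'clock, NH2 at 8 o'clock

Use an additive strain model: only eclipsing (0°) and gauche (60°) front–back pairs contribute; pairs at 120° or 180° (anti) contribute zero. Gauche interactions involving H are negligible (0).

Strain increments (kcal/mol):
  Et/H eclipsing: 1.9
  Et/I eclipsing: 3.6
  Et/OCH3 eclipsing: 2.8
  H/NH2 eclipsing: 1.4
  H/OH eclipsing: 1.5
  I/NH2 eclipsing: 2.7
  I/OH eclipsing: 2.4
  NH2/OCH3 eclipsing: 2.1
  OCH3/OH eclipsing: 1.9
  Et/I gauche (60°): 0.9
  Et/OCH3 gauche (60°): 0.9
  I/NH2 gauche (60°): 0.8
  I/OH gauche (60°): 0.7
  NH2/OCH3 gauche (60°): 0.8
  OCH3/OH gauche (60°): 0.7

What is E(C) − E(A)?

C (staggered): OCH3(0°)/Et(60°) gauche 0.9; OCH3(0°)/NH2(300°) gauche 0.8; I(120°)/Et(60°) gauche 0.9; I(120°)/OH(180°) gauche 0.7 → 3.3 kcal/mol.
A (eclipsed): OCH3(0°)/Et(0°) eclipsed 2.8; I(120°)/OH(120°) eclipsed 2.4; H(240°)/NH2(240°) eclipsed 1.4 → 6.6 kcal/mol.
E(C) − E(A) = 3.3 − 6.6 = -3.3 kcal/mol.

-3.3 kcal/mol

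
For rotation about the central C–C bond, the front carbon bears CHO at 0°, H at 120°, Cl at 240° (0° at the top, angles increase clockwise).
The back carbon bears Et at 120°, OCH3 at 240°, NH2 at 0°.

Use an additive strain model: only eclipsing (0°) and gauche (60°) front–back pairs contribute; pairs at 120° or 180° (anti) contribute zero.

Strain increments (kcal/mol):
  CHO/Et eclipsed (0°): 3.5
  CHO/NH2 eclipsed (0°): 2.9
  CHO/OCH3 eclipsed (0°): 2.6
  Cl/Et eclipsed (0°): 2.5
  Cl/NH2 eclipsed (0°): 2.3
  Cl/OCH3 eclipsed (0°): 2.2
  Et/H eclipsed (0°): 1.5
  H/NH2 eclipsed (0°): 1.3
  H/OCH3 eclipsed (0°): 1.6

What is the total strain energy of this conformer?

This conformer (eclipsed): CHO(0°)/NH2(0°) eclipsed 2.9; H(120°)/Et(120°) eclipsed 1.5; Cl(240°)/OCH3(240°) eclipsed 2.2 → 6.6 kcal/mol.

6.6 kcal/mol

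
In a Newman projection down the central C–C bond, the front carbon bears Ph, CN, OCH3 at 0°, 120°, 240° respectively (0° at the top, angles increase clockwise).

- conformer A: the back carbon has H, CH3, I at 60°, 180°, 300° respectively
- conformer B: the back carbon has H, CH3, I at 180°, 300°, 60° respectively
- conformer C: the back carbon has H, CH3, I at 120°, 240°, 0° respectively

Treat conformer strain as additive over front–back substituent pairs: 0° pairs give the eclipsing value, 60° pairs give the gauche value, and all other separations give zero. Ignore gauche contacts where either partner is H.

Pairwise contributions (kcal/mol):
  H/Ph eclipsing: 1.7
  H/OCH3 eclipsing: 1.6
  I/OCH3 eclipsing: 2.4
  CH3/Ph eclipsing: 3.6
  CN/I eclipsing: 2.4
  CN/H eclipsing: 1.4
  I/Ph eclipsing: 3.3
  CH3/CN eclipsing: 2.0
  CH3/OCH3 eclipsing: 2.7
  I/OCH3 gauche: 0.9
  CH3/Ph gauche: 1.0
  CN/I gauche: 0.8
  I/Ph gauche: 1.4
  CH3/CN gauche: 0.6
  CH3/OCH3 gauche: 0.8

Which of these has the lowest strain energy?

A

A (staggered): Ph(0°)/I(300°) gauche 1.4; CN(120°)/CH3(180°) gauche 0.6; OCH3(240°)/CH3(180°) gauche 0.8; OCH3(240°)/I(300°) gauche 0.9 → 3.7 kcal/mol.
B (staggered): Ph(0°)/CH3(300°) gauche 1.0; Ph(0°)/I(60°) gauche 1.4; CN(120°)/I(60°) gauche 0.8; OCH3(240°)/CH3(300°) gauche 0.8 → 4.0 kcal/mol.
C (eclipsed): Ph(0°)/I(0°) eclipsed 3.3; CN(120°)/H(120°) eclipsed 1.4; OCH3(240°)/CH3(240°) eclipsed 2.7 → 7.4 kcal/mol.
A has the lowest total (3.7 kcal/mol).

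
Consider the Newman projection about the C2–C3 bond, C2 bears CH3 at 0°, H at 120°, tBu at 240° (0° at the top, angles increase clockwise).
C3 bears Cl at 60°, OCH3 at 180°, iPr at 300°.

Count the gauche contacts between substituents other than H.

Non-H gauche pairs: CH3(0°)/Cl(60°); CH3(0°)/iPr(300°); tBu(240°)/OCH3(180°); tBu(240°)/iPr(300°) — 4 interactions.

4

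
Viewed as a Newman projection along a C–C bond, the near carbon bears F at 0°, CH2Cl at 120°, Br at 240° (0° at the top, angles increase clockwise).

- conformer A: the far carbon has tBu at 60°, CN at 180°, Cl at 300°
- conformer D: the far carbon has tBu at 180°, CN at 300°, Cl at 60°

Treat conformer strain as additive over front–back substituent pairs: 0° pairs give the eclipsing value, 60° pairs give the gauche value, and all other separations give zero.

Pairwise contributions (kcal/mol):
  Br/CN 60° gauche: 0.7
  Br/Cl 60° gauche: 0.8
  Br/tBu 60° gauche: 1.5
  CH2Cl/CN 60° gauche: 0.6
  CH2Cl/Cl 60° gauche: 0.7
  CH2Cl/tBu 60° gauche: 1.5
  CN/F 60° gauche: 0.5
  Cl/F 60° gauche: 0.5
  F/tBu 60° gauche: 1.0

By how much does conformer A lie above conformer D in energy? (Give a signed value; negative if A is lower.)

-0.3 kcal/mol

A (staggered): F(0°)/tBu(60°) gauche 1.0; F(0°)/Cl(300°) gauche 0.5; CH2Cl(120°)/tBu(60°) gauche 1.5; CH2Cl(120°)/CN(180°) gauche 0.6; Br(240°)/CN(180°) gauche 0.7; Br(240°)/Cl(300°) gauche 0.8 → 5.1 kcal/mol.
D (staggered): F(0°)/CN(300°) gauche 0.5; F(0°)/Cl(60°) gauche 0.5; CH2Cl(120°)/tBu(180°) gauche 1.5; CH2Cl(120°)/Cl(60°) gauche 0.7; Br(240°)/tBu(180°) gauche 1.5; Br(240°)/CN(300°) gauche 0.7 → 5.4 kcal/mol.
E(A) − E(D) = 5.1 − 5.4 = -0.3 kcal/mol.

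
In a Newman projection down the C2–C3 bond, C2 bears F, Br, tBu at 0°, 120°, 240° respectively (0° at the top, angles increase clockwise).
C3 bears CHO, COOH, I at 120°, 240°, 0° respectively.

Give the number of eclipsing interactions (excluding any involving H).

3

Non-H eclipsing pairs: F(0°)/I(0°); Br(120°)/CHO(120°); tBu(240°)/COOH(240°) — 3 interactions.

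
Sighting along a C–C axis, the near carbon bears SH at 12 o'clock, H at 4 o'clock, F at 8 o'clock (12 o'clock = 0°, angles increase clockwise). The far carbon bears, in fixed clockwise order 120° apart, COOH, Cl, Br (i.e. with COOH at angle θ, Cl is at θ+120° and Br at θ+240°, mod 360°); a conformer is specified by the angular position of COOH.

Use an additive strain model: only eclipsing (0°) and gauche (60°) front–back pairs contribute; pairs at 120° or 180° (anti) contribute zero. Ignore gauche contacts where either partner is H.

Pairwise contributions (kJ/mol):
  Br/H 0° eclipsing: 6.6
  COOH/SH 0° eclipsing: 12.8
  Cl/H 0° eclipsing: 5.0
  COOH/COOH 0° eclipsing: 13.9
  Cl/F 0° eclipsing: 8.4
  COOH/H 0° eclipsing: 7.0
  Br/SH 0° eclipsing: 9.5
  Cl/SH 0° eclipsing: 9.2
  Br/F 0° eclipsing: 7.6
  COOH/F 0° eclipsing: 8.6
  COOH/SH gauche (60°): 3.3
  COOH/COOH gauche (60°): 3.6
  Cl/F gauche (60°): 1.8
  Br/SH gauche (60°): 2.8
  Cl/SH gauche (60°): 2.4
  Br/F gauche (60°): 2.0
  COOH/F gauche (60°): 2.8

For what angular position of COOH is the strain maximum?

0°

COOH at 0° is eclipsed. SH at 0° is eclipsed with COOH at 0° (12.8); H at 120° is eclipsed with Cl at 120° (5.0); F at 240° is eclipsed with Br at 240° (7.6). Total 25.4 kJ/mol.
COOH at 60° is staggered. SH at 0° is gauche with COOH at 60° (3.3); SH at 0° is gauche with Br at 300° (2.8); F at 240° is gauche with Cl at 180° (1.8); F at 240° is gauche with Br at 300° (2.0). Total 9.9 kJ/mol.
COOH at 120° is eclipsed. SH at 0° is eclipsed with Br at 0° (9.5); H at 120° is eclipsed with COOH at 120° (7.0); F at 240° is eclipsed with Cl at 240° (8.4). Total 24.9 kJ/mol.
COOH at 180° is staggered. SH at 0° is gauche with Cl at 300° (2.4); SH at 0° is gauche with Br at 60° (2.8); F at 240° is gauche with COOH at 180° (2.8); F at 240° is gauche with Cl at 300° (1.8). Total 9.8 kJ/mol.
COOH at 240° is eclipsed. SH at 0° is eclipsed with Cl at 0° (9.2); H at 120° is eclipsed with Br at 120° (6.6); F at 240° is eclipsed with COOH at 240° (8.6). Total 24.4 kJ/mol.
COOH at 300° is staggered. SH at 0° is gauche with COOH at 300° (3.3); SH at 0° is gauche with Cl at 60° (2.4); F at 240° is gauche with COOH at 300° (2.8); F at 240° is gauche with Br at 180° (2.0). Total 10.5 kJ/mol.
The maximum (25.4 kJ/mol) occurs with COOH at 0°.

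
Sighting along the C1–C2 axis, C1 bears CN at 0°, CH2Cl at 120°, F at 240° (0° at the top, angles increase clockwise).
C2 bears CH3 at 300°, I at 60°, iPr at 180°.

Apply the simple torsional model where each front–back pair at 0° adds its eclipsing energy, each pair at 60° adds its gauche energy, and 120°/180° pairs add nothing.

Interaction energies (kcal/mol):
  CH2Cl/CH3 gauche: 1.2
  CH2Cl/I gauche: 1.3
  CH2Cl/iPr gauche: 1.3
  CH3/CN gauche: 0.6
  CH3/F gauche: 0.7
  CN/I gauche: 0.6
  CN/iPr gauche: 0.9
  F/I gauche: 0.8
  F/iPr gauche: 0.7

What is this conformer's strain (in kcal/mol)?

5.2 kcal/mol

This conformer (staggered): CN–CH3 gauche, CN–I gauche, CH2Cl–I gauche, CH2Cl–iPr gauche, F–CH3 gauche, F–iPr gauche; 0.6 + 0.6 + 1.3 + 1.3 + 0.7 + 0.7 = 5.2 kcal/mol.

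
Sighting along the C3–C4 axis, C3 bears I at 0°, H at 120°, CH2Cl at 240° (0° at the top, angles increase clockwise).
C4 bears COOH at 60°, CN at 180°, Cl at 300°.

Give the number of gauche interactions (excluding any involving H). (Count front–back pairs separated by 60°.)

Non-H gauche pairs: I(0°)/COOH(60°); I(0°)/Cl(300°); CH2Cl(240°)/CN(180°); CH2Cl(240°)/Cl(300°) — 4 interactions.

4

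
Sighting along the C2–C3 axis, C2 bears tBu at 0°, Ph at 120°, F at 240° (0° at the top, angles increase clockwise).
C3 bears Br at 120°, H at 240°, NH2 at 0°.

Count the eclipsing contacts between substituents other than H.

Non-H eclipsing pairs: tBu(0°)/NH2(0°); Ph(120°)/Br(120°) — 2 interactions.

2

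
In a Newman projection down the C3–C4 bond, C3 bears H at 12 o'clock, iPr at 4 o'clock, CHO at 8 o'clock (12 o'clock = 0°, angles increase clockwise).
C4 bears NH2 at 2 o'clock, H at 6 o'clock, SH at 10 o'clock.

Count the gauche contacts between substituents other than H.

2

Non-H gauche pairs: iPr(120°)/NH2(60°); CHO(240°)/SH(300°) — 2 interactions.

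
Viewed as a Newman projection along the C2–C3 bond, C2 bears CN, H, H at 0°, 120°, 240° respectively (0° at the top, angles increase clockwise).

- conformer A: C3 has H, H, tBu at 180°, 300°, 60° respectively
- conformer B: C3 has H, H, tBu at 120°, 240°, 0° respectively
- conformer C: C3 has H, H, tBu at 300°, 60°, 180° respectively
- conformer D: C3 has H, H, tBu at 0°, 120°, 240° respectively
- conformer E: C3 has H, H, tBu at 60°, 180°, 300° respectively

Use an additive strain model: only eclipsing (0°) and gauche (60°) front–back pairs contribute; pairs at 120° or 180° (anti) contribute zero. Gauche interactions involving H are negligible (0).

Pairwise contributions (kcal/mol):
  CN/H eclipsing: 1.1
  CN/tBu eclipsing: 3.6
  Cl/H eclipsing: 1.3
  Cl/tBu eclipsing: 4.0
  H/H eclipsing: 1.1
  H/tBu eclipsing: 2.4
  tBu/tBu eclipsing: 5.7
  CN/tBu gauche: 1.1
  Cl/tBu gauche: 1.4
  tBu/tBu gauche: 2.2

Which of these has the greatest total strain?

A (staggered): CN(0°)/tBu(60°) gauche 1.1 → 1.1 kcal/mol.
B (eclipsed): CN(0°)/tBu(0°) eclipsed 3.6; H(120°)/H(120°) eclipsed 1.1; H(240°)/H(240°) eclipsed 1.1 → 5.8 kcal/mol.
C (staggered): no non-H gauche contacts → 0.0 kcal/mol.
D (eclipsed): CN(0°)/H(0°) eclipsed 1.1; H(120°)/H(120°) eclipsed 1.1; H(240°)/tBu(240°) eclipsed 2.4 → 4.6 kcal/mol.
E (staggered): CN(0°)/tBu(300°) gauche 1.1 → 1.1 kcal/mol.
B has the highest total (5.8 kcal/mol).

B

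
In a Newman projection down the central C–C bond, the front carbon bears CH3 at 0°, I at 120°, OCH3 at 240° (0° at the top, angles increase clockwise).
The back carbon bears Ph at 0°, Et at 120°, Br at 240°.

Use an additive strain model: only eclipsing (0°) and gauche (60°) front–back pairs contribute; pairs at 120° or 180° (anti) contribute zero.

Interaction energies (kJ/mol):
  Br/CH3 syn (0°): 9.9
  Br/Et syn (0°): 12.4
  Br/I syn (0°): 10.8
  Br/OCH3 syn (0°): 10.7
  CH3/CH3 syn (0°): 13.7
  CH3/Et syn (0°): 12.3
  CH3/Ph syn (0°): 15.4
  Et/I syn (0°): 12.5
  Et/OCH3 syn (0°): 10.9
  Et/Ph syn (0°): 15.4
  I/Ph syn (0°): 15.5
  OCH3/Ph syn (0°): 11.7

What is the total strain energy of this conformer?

38.6 kJ/mol

This conformer (eclipsed): CH3(0°)/Ph(0°) eclipsed 15.4; I(120°)/Et(120°) eclipsed 12.5; OCH3(240°)/Br(240°) eclipsed 10.7 → 38.6 kJ/mol.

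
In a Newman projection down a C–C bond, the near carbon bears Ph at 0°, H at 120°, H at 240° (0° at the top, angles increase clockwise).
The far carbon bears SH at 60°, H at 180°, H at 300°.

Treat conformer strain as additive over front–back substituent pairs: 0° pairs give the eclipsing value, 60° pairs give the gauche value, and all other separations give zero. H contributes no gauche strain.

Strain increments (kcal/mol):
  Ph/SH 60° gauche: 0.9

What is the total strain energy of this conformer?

0.9 kcal/mol

This conformer is staggered. Ph at 0° is gauche with SH at 60° (0.9). Total 0.9 kcal/mol.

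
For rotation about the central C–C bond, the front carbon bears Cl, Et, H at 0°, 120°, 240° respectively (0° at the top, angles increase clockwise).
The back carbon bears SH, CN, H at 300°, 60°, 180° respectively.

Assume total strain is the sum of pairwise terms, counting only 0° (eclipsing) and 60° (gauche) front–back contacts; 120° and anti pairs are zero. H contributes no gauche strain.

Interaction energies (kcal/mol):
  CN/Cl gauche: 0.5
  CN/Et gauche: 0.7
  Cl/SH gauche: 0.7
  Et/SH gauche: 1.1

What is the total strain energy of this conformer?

This conformer (staggered): Cl(0°)/SH(300°) gauche 0.7; Cl(0°)/CN(60°) gauche 0.5; Et(120°)/CN(60°) gauche 0.7 → 1.9 kcal/mol.

1.9 kcal/mol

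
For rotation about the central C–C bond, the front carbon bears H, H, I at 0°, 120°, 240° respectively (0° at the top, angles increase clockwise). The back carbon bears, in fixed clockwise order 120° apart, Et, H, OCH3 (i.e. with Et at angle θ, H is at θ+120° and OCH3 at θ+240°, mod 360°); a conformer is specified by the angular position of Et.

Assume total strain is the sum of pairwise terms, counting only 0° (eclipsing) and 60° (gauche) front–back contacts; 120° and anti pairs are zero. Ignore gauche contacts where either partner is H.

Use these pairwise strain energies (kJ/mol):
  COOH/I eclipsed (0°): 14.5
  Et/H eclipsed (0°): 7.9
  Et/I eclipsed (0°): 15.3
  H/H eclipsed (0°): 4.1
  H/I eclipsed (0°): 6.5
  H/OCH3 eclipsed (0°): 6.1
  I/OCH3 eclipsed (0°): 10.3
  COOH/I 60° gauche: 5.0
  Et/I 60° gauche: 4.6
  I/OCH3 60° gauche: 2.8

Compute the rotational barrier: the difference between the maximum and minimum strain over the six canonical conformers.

Et at 0° (eclipsed): H–Et eclipsed, H–H eclipsed, I–OCH3 eclipsed; 7.9 + 4.1 + 10.3 = 22.3 kJ/mol.
Et at 60° (staggered): I–OCH3 gauche; 2.8 = 2.8 kJ/mol.
Et at 120° (eclipsed): H–OCH3 eclipsed, H–Et eclipsed, I–H eclipsed; 6.1 + 7.9 + 6.5 = 20.5 kJ/mol.
Et at 180° (staggered): I–Et gauche; 4.6 = 4.6 kJ/mol.
Et at 240° (eclipsed): H–H eclipsed, H–OCH3 eclipsed, I–Et eclipsed; 4.1 + 6.1 + 15.3 = 25.5 kJ/mol.
Et at 300° (staggered): I–Et gauche, I–OCH3 gauche; 4.6 + 2.8 = 7.4 kJ/mol.
Max at 240° (25.5 kJ/mol), min at 60° (2.8 kJ/mol); barrier = 22.7 kJ/mol.

22.7 kJ/mol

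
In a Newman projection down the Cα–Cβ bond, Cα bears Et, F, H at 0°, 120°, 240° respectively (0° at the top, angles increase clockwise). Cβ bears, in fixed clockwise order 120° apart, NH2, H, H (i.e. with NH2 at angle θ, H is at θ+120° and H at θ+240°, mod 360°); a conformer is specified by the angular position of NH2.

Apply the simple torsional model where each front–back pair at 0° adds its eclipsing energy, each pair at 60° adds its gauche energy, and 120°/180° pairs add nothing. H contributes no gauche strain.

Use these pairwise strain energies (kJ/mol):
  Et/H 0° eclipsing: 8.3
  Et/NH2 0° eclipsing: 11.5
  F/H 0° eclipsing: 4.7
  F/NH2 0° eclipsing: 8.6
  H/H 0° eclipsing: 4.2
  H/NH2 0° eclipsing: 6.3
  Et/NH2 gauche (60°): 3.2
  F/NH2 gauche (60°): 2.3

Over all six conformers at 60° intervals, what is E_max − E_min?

18.8 kJ/mol

NH2 at 0° is eclipsed. Et at 0° is eclipsed with NH2 at 0° (11.5); F at 120° is eclipsed with H at 120° (4.7); H at 240° is eclipsed with H at 240° (4.2). Total 20.4 kJ/mol.
NH2 at 60° is staggered. Et at 0° is gauche with NH2 at 60° (3.2); F at 120° is gauche with NH2 at 60° (2.3). Total 5.5 kJ/mol.
NH2 at 120° is eclipsed. Et at 0° is eclipsed with H at 0° (8.3); F at 120° is eclipsed with NH2 at 120° (8.6); H at 240° is eclipsed with H at 240° (4.2). Total 21.1 kJ/mol.
NH2 at 180° is staggered. F at 120° is gauche with NH2 at 180° (2.3). Total 2.3 kJ/mol.
NH2 at 240° is eclipsed. Et at 0° is eclipsed with H at 0° (8.3); F at 120° is eclipsed with H at 120° (4.7); H at 240° is eclipsed with NH2 at 240° (6.3). Total 19.3 kJ/mol.
NH2 at 300° is staggered. Et at 0° is gauche with NH2 at 300° (3.2). Total 3.2 kJ/mol.
Max at 120° (21.1 kJ/mol), min at 180° (2.3 kJ/mol); barrier = 18.8 kJ/mol.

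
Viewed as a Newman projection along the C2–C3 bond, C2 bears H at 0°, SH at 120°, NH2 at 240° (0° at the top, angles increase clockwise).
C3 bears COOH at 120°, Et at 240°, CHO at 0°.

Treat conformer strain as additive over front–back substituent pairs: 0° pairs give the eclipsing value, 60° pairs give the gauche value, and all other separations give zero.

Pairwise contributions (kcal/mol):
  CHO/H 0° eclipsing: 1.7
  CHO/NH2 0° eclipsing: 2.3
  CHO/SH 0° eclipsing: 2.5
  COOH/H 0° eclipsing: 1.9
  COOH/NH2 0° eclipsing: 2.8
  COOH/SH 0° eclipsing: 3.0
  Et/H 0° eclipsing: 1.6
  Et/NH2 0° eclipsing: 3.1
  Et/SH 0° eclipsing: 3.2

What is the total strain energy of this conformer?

This conformer is eclipsed. H at 0° is eclipsed with CHO at 0° (1.7); SH at 120° is eclipsed with COOH at 120° (3.0); NH2 at 240° is eclipsed with Et at 240° (3.1). Total 7.8 kcal/mol.

7.8 kcal/mol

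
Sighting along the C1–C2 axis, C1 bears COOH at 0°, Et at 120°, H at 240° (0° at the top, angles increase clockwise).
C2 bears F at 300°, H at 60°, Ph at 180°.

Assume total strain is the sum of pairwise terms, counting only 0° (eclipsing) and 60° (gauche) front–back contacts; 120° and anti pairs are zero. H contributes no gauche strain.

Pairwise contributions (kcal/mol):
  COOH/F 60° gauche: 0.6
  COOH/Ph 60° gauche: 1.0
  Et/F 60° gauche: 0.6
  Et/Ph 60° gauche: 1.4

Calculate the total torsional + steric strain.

This conformer (staggered): COOH–F gauche, Et–Ph gauche; 0.6 + 1.4 = 2.0 kcal/mol.

2.0 kcal/mol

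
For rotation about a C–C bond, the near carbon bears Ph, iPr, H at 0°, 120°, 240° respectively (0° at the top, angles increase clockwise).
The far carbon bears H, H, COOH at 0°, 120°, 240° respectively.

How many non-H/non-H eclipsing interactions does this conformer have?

0

Every eclipsing pair involves H, so the count is 0.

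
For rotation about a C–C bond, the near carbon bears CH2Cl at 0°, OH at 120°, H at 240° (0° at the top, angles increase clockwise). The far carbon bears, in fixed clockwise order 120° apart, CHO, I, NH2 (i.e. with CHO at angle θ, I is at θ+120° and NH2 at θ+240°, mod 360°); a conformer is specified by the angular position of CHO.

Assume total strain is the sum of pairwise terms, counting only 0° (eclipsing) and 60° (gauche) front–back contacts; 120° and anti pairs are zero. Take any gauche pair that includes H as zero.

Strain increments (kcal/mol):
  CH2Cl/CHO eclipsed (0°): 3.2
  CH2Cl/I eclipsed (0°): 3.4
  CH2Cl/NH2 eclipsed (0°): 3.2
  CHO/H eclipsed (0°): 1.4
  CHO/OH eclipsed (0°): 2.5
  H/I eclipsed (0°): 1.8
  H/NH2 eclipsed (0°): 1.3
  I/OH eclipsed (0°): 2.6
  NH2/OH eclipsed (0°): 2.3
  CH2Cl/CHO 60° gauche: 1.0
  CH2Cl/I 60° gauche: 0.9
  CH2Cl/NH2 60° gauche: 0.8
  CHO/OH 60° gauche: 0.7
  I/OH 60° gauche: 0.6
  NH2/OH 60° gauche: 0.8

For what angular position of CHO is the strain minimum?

CHO at 0° (eclipsed): CH2Cl(0°)/CHO(0°) eclipsed 3.2; OH(120°)/I(120°) eclipsed 2.6; H(240°)/NH2(240°) eclipsed 1.3 → 7.1 kcal/mol.
CHO at 60° (staggered): CH2Cl(0°)/CHO(60°) gauche 1.0; CH2Cl(0°)/NH2(300°) gauche 0.8; OH(120°)/CHO(60°) gauche 0.7; OH(120°)/I(180°) gauche 0.6 → 3.1 kcal/mol.
CHO at 120° (eclipsed): CH2Cl(0°)/NH2(0°) eclipsed 3.2; OH(120°)/CHO(120°) eclipsed 2.5; H(240°)/I(240°) eclipsed 1.8 → 7.5 kcal/mol.
CHO at 180° (staggered): CH2Cl(0°)/I(300°) gauche 0.9; CH2Cl(0°)/NH2(60°) gauche 0.8; OH(120°)/CHO(180°) gauche 0.7; OH(120°)/NH2(60°) gauche 0.8 → 3.2 kcal/mol.
CHO at 240° (eclipsed): CH2Cl(0°)/I(0°) eclipsed 3.4; OH(120°)/NH2(120°) eclipsed 2.3; H(240°)/CHO(240°) eclipsed 1.4 → 7.1 kcal/mol.
CHO at 300° (staggered): CH2Cl(0°)/CHO(300°) gauche 1.0; CH2Cl(0°)/I(60°) gauche 0.9; OH(120°)/I(60°) gauche 0.6; OH(120°)/NH2(180°) gauche 0.8 → 3.3 kcal/mol.
The minimum (3.1 kcal/mol) occurs with CHO at 60°.

60°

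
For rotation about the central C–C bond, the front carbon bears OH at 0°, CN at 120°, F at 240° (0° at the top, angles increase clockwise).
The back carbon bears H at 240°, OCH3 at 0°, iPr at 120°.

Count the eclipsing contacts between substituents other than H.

2

Non-H eclipsing pairs: OH(0°)/OCH3(0°); CN(120°)/iPr(120°) — 2 interactions.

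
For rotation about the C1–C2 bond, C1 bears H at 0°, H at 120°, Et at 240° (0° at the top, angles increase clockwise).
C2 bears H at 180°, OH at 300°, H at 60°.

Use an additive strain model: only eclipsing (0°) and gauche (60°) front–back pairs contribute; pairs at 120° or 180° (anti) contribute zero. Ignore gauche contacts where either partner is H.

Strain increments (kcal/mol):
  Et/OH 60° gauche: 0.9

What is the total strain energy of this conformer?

0.9 kcal/mol

This conformer (staggered): Et(240°)/OH(300°) gauche 0.9 → 0.9 kcal/mol.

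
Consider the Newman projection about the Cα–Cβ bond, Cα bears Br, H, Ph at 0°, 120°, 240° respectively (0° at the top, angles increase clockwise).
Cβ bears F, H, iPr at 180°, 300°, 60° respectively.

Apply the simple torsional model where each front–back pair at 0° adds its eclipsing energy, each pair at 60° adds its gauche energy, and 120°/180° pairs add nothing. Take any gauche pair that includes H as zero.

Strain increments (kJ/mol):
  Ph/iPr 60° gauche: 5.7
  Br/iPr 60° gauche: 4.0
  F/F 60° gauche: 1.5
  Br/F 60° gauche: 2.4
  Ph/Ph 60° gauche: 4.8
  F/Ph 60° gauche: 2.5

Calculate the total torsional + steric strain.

This conformer (staggered): Br(0°)/iPr(60°) gauche 4.0; Ph(240°)/F(180°) gauche 2.5 → 6.5 kJ/mol.

6.5 kJ/mol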